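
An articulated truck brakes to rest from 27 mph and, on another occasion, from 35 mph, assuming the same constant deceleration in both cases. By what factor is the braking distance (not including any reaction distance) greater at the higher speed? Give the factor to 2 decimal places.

Factor ≈ 1.68

Braking distance d = v²/(2a), so with a fixed, d ∝ v².
Factor = (35/27)² = 1.2963² = 1.6804.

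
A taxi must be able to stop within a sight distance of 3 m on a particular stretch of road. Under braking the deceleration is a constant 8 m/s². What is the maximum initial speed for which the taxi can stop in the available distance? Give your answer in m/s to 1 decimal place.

Maximum speed ≈ 6.9 m/s

v²/(2a) = d ⇒ v = √(2 × 8.000 × 3) = √48.00 = 6.9282 m/s.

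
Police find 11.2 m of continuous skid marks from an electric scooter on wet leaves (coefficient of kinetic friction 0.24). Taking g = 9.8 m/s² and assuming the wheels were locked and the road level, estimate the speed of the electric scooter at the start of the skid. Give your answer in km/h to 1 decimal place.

Deceleration a = μg = 0.24 × 9.8 = 2.352 m/s².
v = √(2a·d) = √(2 × 2.352 × 11.2) = √52.685 = 7.2584 m/s.
= 7.2584 × 3.6 = 26.130 km/h.

Initial speed ≈ 26.1 km/h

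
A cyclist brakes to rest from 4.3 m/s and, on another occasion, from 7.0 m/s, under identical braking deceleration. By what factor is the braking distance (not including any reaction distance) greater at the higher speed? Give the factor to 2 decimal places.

Factor ≈ 2.65

Braking distance d = v²/(2a), so with a fixed, d ∝ v².
Factor = (7.0/4.3)² = 1.6279² = 2.6501.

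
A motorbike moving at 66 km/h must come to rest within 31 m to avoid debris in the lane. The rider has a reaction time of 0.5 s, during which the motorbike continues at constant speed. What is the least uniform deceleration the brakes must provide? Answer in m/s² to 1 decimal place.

66 km/h ÷ 3.6 = 18.3333 m/s.
Distance covered during reaction = 18.3333 × 0.5 = 9.167 m.
Distance available for braking: 31 − 9.167 = 21.833 m.
v² = 2a·d ⇒ a = v²/(2d) = 18.3333² / (2 × 21.833) = 336.110 / 43.666 = 7.6973 m/s².

Required deceleration ≈ 7.7 m/s²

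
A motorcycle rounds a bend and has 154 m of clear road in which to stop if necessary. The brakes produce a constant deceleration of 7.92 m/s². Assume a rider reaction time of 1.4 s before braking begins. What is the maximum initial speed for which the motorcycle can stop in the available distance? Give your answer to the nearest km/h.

Maximum speed ≈ 142 km/h

Stopping distance: v·t_r + v²/(2a) = 154 with t_r = 1.4 s and a = 7.920 m/s².
So v² + 22.176 v − 2439.36 = 0.
Positive root: v = −a·t_r + √((a·t_r)² + 2a·d) = −11.088 + √(122.944 + 2439.36) = 39.5312 m/s.
39.5312 m/s × 3.6 = 142.312 km/h.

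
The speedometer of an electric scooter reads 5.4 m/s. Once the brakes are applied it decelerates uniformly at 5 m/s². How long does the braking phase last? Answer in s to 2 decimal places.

Braking time ≈ 1.08 s

Braking time = v/a = 5.4000 / 5.000 = 1.080 s.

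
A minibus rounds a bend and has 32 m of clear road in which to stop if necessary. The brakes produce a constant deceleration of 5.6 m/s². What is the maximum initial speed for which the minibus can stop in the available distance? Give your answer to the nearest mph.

v²/(2a) = d ⇒ v = √(2 × 5.600 × 32) = √358.40 = 18.9315 m/s.
18.9315 m/s ÷ 0.44704 = 42.349 mph.

Maximum speed ≈ 42 mph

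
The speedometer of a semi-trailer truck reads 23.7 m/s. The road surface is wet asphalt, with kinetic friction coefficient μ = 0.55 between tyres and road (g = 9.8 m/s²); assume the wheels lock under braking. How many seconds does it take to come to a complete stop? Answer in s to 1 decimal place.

a = μg = 0.55 × 9.8 = 5.390 m/s².
Braking time = v/a = 23.7000 / 5.390 = 4.397 s.

Braking time ≈ 4.4 s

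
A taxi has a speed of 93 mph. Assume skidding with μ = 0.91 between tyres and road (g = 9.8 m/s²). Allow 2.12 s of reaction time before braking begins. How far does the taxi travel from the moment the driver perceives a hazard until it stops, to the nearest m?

93 mph × 0.44704 = 41.5747 m/s.
a = μg = 0.91 × 9.8 = 8.918 m/s².
Reaction distance = v·t_r = 41.5747 × 2.12 = 88.138 m.
Braking distance = v²/(2a) = 41.5747² / (2 × 8.918) = 1728.456 / 17.836 = 96.908 m.
Total = 88.138 + 96.908 = 185.046 m.

Total stopping distance ≈ 185 m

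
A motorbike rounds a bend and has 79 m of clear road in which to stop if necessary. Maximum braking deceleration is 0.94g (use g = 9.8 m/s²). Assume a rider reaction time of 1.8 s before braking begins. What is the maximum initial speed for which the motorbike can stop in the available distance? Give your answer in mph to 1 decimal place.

Maximum speed ≈ 56.0 mph

a = 0.94 × 9.8 = 9.212 m/s².
Stopping distance: v·t_r + v²/(2a) = 79 with t_r = 1.8 s and a = 9.212 m/s².
So v² + 33.163 v − 1455.50 = 0.
Positive root: v = −a·t_r + √((a·t_r)² + 2a·d) = −16.582 + √(274.963 + 1455.50) = 25.0168 m/s.
25.0168 m/s ÷ 0.44704 = 55.961 mph.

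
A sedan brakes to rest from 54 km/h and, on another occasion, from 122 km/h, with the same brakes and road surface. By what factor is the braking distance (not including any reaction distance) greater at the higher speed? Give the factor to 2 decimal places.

Braking distance d = v²/(2a), so with a fixed, d ∝ v².
Factor = (122/54)² = 2.2593² = 5.1044.

Factor ≈ 5.10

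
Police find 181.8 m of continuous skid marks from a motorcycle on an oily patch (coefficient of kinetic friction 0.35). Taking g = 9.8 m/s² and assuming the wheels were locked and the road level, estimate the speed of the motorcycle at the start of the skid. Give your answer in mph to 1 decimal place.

Deceleration a = μg = 0.35 × 9.8 = 3.430 m/s².
v = √(2a·d) = √(2 × 3.430 × 181.8) = √1247.148 = 35.3150 m/s.
= 35.3150 ÷ 0.44704 = 78.997 mph.

Initial speed ≈ 79.0 mph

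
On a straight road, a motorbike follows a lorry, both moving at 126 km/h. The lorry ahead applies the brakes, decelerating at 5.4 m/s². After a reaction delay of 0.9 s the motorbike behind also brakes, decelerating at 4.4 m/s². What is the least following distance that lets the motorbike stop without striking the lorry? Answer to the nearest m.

Minimum gap ≈ 57 m

126 km/h ÷ 3.6 = 35.0000 m/s.
Leader travels v²/(2a_L) = 1225.000 / 10.800 = 113.426 m before stopping.
Follower covers v·t_r = 35.0000 × 0.9 = 31.500 m while reacting, then v²/(2a_F) = 1225.000 / 8.800 = 139.205 m while braking, for a total of 31.500 + 139.205 = 170.705 m.
Since a_F ≤ a_L and the follower starts braking later, the follower is never slower than the leader, so the closest approach is when both have stopped.
Minimum gap = 170.705 − 113.426 = 57.279 m.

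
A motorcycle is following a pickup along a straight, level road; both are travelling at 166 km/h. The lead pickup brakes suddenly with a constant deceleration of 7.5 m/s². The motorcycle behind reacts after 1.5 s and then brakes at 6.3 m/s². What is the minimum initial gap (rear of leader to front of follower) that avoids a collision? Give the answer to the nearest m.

Minimum gap ≈ 96 m

166 km/h ÷ 3.6 = 46.1111 m/s.
Leader travels v²/(2a_L) = 2126.234 / 15.000 = 141.749 m before stopping.
Follower covers v·t_r = 46.1111 × 1.5 = 69.167 m while reacting, then v²/(2a_F) = 2126.234 / 12.600 = 168.749 m while braking, for a total of 69.167 + 168.749 = 237.916 m.
Since a_F ≤ a_L and the follower starts braking later, the follower is never slower than the leader, so the closest approach is when both have stopped.
Minimum gap = 237.916 − 141.749 = 96.167 m.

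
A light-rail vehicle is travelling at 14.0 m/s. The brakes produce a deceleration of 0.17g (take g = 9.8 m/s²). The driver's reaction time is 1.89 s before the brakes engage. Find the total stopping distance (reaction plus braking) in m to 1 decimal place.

a = 0.17 × 9.8 = 1.666 m/s².
Reaction distance = v·t_r = 14.0000 × 1.89 = 26.460 m.
Braking distance = v²/(2a) = 14.0000² / (2 × 1.666) = 196.000 / 3.332 = 58.824 m.
Total = 26.460 + 58.824 = 85.284 m.

Total stopping distance ≈ 85.3 m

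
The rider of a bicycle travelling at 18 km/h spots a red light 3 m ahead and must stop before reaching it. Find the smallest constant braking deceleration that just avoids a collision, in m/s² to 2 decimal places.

18 km/h ÷ 3.6 = 5.0000 m/s.
v² = 2a·d ⇒ a = v²/(2d) = 5.0000² / (2 × 3.000) = 25.000 / 6.000 = 4.1667 m/s².

Required deceleration ≈ 4.17 m/s²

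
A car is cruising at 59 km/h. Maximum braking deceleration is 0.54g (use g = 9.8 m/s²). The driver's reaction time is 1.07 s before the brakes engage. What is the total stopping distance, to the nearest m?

Total stopping distance ≈ 43 m

59 km/h ÷ 3.6 = 16.3889 m/s.
a = 0.54 × 9.8 = 5.292 m/s².
Reaction distance = v·t_r = 16.3889 × 1.07 = 17.536 m.
Braking distance = v²/(2a) = 16.3889² / (2 × 5.292) = 268.596 / 10.584 = 25.378 m.
Total = 17.536 + 25.378 = 42.914 m.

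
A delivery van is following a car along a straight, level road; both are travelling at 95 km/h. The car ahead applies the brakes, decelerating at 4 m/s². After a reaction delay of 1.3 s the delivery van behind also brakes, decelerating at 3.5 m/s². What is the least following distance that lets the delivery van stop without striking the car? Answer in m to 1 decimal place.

Minimum gap ≈ 46.7 m

95 km/h ÷ 3.6 = 26.3889 m/s.
Leader travels v²/(2a_L) = 696.374 / 8.000 = 87.047 m before stopping.
Follower covers v·t_r = 26.3889 × 1.3 = 34.306 m while reacting, then v²/(2a_F) = 696.374 / 7.000 = 99.482 m while braking, for a total of 34.306 + 99.482 = 133.788 m.
Since a_F ≤ a_L and the follower starts braking later, the follower is never slower than the leader, so the closest approach is when both have stopped.
Minimum gap = 133.788 − 87.047 = 46.741 m.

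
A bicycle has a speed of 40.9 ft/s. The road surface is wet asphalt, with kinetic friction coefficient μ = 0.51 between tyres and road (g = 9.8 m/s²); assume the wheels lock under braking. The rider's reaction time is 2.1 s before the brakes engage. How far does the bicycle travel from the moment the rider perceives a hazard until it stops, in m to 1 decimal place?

40.9 ft/s × 0.3048 = 12.4663 m/s.
a = μg = 0.51 × 9.8 = 4.998 m/s².
Reaction distance = v·t_r = 12.4663 × 2.1 = 26.179 m.
Braking distance = v²/(2a) = 12.4663² / (2 × 4.998) = 155.409 / 9.996 = 15.547 m.
Total = 26.179 + 15.547 = 41.726 m.

Total stopping distance ≈ 41.7 m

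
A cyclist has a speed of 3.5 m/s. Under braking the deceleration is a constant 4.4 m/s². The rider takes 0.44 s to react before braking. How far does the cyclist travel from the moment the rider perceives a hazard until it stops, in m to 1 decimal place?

Reaction distance = v·t_r = 3.5000 × 0.44 = 1.540 m.
Braking distance = v²/(2a) = 3.5000² / (2 × 4.400) = 12.250 / 8.800 = 1.392 m.
Total = 1.540 + 1.392 = 2.932 m.

Total stopping distance ≈ 2.9 m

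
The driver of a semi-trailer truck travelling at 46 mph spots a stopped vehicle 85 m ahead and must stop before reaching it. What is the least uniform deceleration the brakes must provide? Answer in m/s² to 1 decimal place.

46 mph × 0.44704 = 20.5638 m/s.
v² = 2a·d ⇒ a = v²/(2d) = 20.5638² / (2 × 85.000) = 422.870 / 170.000 = 2.4875 m/s².

Required deceleration ≈ 2.5 m/s²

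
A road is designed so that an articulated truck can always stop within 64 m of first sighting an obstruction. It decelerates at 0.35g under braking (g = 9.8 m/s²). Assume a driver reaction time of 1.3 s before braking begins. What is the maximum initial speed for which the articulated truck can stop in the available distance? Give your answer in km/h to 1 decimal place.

a = 0.35 × 9.8 = 3.430 m/s².
Stopping distance: v·t_r + v²/(2a) = 64 with t_r = 1.3 s and a = 3.430 m/s².
So v² + 8.918 v − 439.04 = 0.
Positive root: v = −a·t_r + √((a·t_r)² + 2a·d) = −4.459 + √(19.883 + 439.04) = 16.9635 m/s.
16.9635 m/s × 3.6 = 61.069 km/h.

Maximum speed ≈ 61.1 km/h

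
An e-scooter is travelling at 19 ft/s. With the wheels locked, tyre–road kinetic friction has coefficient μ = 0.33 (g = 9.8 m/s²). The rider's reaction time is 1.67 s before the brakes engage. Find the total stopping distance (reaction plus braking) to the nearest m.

Total stopping distance ≈ 15 m

19 ft/s × 0.3048 = 5.7912 m/s.
a = μg = 0.33 × 9.8 = 3.234 m/s².
Reaction distance = v·t_r = 5.7912 × 1.67 = 9.671 m.
Braking distance = v²/(2a) = 5.7912² / (2 × 3.234) = 33.538 / 6.468 = 5.185 m.
Total = 9.671 + 5.185 = 14.856 m.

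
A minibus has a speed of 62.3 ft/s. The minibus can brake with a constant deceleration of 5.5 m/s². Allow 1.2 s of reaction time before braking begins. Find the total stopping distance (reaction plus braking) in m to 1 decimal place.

62.3 ft/s × 0.3048 = 18.9890 m/s.
Reaction distance = v·t_r = 18.9890 × 1.2 = 22.787 m.
Braking distance = v²/(2a) = 18.9890² / (2 × 5.500) = 360.582 / 11.000 = 32.780 m.
Total = 22.787 + 32.780 = 55.567 m.

Total stopping distance ≈ 55.6 m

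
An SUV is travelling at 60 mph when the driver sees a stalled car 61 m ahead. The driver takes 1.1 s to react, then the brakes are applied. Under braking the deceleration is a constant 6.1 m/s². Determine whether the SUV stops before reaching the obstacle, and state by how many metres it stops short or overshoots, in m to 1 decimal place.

60 mph × 0.44704 = 26.8224 m/s.
Reaction distance = 26.8224 × 1.1 = 29.505 m.
Braking distance = v²/(2a) = 719.441 / 12.200 = 58.971 m.
Total stopping distance = 29.505 + 58.971 = 88.476 m, vs 61 m available — it cannot stop in time and overshoots by 88.476 − 61 = 27.476 m.

No — it overshoots by 27.5 m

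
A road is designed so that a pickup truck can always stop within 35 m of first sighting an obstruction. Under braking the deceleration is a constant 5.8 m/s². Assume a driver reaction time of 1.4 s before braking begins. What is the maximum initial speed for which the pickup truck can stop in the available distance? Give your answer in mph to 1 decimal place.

Stopping distance: v·t_r + v²/(2a) = 35 with t_r = 1.4 s and a = 5.800 m/s².
So v² + 16.240 v − 406.00 = 0.
Positive root: v = −a·t_r + √((a·t_r)² + 2a·d) = −8.120 + √(65.934 + 406.00) = 13.6040 m/s.
13.6040 m/s ÷ 0.44704 = 30.431 mph.

Maximum speed ≈ 30.4 mph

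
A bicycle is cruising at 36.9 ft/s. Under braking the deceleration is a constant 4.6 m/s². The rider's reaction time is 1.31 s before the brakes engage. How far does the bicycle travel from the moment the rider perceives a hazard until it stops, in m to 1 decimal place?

36.9 ft/s × 0.3048 = 11.2471 m/s.
Reaction distance = v·t_r = 11.2471 × 1.31 = 14.734 m.
Braking distance = v²/(2a) = 11.2471² / (2 × 4.600) = 126.497 / 9.200 = 13.750 m.
Total = 14.734 + 13.750 = 28.484 m.

Total stopping distance ≈ 28.5 m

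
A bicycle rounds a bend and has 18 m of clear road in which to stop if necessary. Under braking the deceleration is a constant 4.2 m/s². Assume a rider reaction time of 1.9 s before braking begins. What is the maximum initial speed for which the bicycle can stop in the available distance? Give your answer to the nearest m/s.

Stopping distance: v·t_r + v²/(2a) = 18 with t_r = 1.9 s and a = 4.200 m/s².
So v² + 15.960 v − 151.20 = 0.
Positive root: v = −a·t_r + √((a·t_r)² + 2a·d) = −7.980 + √(63.680 + 151.20) = 6.6788 m/s.

Maximum speed ≈ 7 m/s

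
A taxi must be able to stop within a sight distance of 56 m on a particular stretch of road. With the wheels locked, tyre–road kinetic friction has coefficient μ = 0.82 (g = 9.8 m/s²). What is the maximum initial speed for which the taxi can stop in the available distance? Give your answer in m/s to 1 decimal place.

a = μg = 0.82 × 9.8 = 8.036 m/s².
v²/(2a) = d ⇒ v = √(2 × 8.036 × 56) = √900.03 = 30.0005 m/s.

Maximum speed ≈ 30.0 m/s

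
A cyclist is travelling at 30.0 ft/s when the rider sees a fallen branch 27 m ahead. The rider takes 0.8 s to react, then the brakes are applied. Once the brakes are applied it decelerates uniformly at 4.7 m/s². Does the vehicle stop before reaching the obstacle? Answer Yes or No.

Yes

30 ft/s × 0.3048 = 9.1440 m/s.
Reaction distance = 9.1440 × 0.8 = 7.315 m.
Braking distance = v²/(2a) = 83.613 / 9.400 = 8.895 m.
Total stopping distance = 7.315 + 8.895 = 16.210 m, vs 27 m available — it stops with 27 − 16.210 = 10.790 m to spare.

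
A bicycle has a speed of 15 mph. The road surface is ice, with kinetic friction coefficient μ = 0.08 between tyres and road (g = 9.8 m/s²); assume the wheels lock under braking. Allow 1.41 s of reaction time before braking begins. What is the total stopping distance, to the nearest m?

Total stopping distance ≈ 38 m

15 mph × 0.44704 = 6.7056 m/s.
a = μg = 0.08 × 9.8 = 0.784 m/s².
Reaction distance = v·t_r = 6.7056 × 1.41 = 9.455 m.
Braking distance = v²/(2a) = 6.7056² / (2 × 0.784) = 44.965 / 1.568 = 28.677 m.
Total = 9.455 + 28.677 = 38.132 m.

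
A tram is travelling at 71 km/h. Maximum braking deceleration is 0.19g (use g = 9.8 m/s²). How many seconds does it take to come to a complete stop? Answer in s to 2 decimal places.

71 km/h ÷ 3.6 = 19.7222 m/s.
a = 0.19 × 9.8 = 1.862 m/s².
Braking time = v/a = 19.7222 / 1.862 = 10.592 s.

Braking time ≈ 10.59 s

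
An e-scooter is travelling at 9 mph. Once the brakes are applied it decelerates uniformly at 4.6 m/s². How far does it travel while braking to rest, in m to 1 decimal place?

9 mph × 0.44704 = 4.0234 m/s.
Braking distance = v²/(2a) = 4.0234² / (2 × 4.600) = 16.188 / 9.200 = 1.760 m.

Braking distance ≈ 1.8 m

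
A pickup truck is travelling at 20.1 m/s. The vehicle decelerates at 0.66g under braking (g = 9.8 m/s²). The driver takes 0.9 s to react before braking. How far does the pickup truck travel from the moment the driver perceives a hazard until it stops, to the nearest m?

a = 0.66 × 9.8 = 6.468 m/s².
Reaction distance = v·t_r = 20.1000 × 0.9 = 18.090 m.
Braking distance = v²/(2a) = 20.1000² / (2 × 6.468) = 404.010 / 12.936 = 31.231 m.
Total = 18.090 + 31.231 = 49.321 m.

Total stopping distance ≈ 49 m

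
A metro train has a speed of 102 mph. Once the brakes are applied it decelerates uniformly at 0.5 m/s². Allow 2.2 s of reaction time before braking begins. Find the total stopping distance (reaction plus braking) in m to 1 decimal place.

Total stopping distance ≈ 2179.5 m

102 mph × 0.44704 = 45.5981 m/s.
Reaction distance = v·t_r = 45.5981 × 2.2 = 100.316 m.
Braking distance = v²/(2a) = 45.5981² / (2 × 0.500) = 2079.187 / 1.000 = 2079.187 m.
Total = 100.316 + 2079.187 = 2179.503 m.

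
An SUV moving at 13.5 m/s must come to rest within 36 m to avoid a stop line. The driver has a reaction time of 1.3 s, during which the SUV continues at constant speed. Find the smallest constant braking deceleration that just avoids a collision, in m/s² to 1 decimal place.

Required deceleration ≈ 4.9 m/s²

Distance covered during reaction = 13.5000 × 1.3 = 17.550 m.
Distance available for braking: 36 − 17.550 = 18.450 m.
v² = 2a·d ⇒ a = v²/(2d) = 13.5000² / (2 × 18.450) = 182.250 / 36.900 = 4.9390 m/s².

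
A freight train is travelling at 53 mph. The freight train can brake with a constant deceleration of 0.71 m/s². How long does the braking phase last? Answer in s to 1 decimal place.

53 mph × 0.44704 = 23.6931 m/s.
Braking time = v/a = 23.6931 / 0.710 = 33.371 s.

Braking time ≈ 33.4 s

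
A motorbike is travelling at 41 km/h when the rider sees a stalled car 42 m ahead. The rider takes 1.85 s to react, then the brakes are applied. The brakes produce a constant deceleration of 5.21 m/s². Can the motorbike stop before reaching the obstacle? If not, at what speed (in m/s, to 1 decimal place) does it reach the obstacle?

Yes — it stops about 8.5 m short of the obstacle, so it never reaches it

41 km/h ÷ 3.6 = 11.3889 m/s.
Reaction distance = 11.3889 × 1.85 = 21.069 m.
Braking distance = v²/(2a) = 129.707 / 10.420 = 12.448 m.
Total stopping distance = 21.069 + 12.448 = 33.517 m, vs 42 m available — it stops with 42 − 33.517 = 8.483 m to spare.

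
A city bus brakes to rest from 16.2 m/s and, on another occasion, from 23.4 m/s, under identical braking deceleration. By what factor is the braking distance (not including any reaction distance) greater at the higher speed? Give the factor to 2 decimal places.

Braking distance d = v²/(2a), so with a fixed, d ∝ v².
Factor = (23.4/16.2)² = 1.4444² = 2.0863.

Factor ≈ 2.09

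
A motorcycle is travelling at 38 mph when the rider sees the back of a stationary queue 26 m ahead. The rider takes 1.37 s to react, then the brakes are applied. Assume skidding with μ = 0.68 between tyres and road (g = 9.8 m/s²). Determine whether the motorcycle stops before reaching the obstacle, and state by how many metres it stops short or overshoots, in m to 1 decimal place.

38 mph × 0.44704 = 16.9875 m/s.
a = μg = 0.68 × 9.8 = 6.664 m/s².
Reaction distance = 16.9875 × 1.37 = 23.273 m.
Braking distance = v²/(2a) = 288.575 / 13.328 = 21.652 m.
Total stopping distance = 23.273 + 21.652 = 44.925 m, vs 26 m available — it cannot stop in time and overshoots by 44.925 − 26 = 18.925 m.

No — it overshoots by 18.9 m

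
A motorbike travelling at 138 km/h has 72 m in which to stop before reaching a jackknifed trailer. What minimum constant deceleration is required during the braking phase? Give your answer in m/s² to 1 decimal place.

Required deceleration ≈ 10.2 m/s²

138 km/h ÷ 3.6 = 38.3333 m/s.
v² = 2a·d ⇒ a = v²/(2d) = 38.3333² / (2 × 72.000) = 1469.442 / 144.000 = 10.2045 m/s².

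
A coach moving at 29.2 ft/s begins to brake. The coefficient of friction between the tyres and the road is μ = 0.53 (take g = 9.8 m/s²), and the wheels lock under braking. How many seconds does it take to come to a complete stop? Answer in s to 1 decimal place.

Braking time ≈ 1.7 s

29.2 ft/s × 0.3048 = 8.9002 m/s.
a = μg = 0.53 × 9.8 = 5.194 m/s².
Braking time = v/a = 8.9002 / 5.194 = 1.714 s.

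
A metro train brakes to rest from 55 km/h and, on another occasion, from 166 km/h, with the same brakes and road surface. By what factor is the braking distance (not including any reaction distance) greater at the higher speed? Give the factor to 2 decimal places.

Braking distance d = v²/(2a), so with a fixed, d ∝ v².
Factor = (166/55)² = 3.0182² = 9.1095.

Factor ≈ 9.11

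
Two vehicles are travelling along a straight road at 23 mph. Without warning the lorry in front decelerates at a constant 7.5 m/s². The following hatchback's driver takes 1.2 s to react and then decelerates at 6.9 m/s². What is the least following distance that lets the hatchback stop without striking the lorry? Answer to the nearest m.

23 mph × 0.44704 = 10.2819 m/s.
Leader travels v²/(2a_L) = 105.717 / 15.000 = 7.048 m before stopping.
Follower covers v·t_r = 10.2819 × 1.2 = 12.338 m while reacting, then v²/(2a_F) = 105.717 / 13.800 = 7.661 m while braking, for a total of 12.338 + 7.661 = 19.999 m.
Since a_F ≤ a_L and the follower starts braking later, the follower is never slower than the leader, so the closest approach is when both have stopped.
Minimum gap = 19.999 − 7.048 = 12.951 m.

Minimum gap ≈ 13 m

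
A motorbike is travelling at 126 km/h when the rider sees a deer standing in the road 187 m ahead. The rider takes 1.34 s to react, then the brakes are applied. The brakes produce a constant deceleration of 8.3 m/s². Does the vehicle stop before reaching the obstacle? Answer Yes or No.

Yes

126 km/h ÷ 3.6 = 35.0000 m/s.
Reaction distance = 35.0000 × 1.34 = 46.900 m.
Braking distance = v²/(2a) = 1225.000 / 16.600 = 73.795 m.
Total stopping distance = 46.900 + 73.795 = 120.695 m, vs 187 m available — it stops with 187 − 120.695 = 66.305 m to spare.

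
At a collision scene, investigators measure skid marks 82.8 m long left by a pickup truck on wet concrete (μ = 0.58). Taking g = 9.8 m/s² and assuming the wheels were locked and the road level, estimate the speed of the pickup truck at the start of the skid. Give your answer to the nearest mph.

Deceleration a = μg = 0.58 × 9.8 = 5.684 m/s².
v = √(2a·d) = √(2 × 5.684 × 82.8) = √941.270 = 30.6801 m/s.
= 30.6801 ÷ 0.44704 = 68.629 mph.

Initial speed ≈ 69 mph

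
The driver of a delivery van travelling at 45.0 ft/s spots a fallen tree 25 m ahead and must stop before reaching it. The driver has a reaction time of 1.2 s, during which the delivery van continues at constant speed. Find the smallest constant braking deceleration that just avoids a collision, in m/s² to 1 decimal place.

Required deceleration ≈ 11.0 m/s²

45 ft/s × 0.3048 = 13.7160 m/s.
Distance covered during reaction = 13.7160 × 1.2 = 16.459 m.
Distance available for braking: 25 − 16.459 = 8.541 m.
v² = 2a·d ⇒ a = v²/(2d) = 13.7160² / (2 × 8.541) = 188.129 / 17.082 = 11.0133 m/s².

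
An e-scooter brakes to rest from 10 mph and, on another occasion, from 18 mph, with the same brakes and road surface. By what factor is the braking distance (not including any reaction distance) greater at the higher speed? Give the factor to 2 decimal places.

Braking distance d = v²/(2a), so with a fixed, d ∝ v².
Factor = (18/10)² = 1.8000² = 3.2400.

Factor ≈ 3.24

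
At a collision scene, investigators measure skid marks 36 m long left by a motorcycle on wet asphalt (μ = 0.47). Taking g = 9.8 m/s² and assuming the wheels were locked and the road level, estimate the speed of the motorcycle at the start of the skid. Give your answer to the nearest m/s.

Initial speed ≈ 18 m/s

Deceleration a = μg = 0.47 × 9.8 = 4.606 m/s².
v = √(2a·d) = √(2 × 4.606 × 36) = √331.632 = 18.2108 m/s.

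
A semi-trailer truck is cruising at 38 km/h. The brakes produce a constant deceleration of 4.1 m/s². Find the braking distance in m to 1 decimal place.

Braking distance ≈ 13.6 m

38 km/h ÷ 3.6 = 10.5556 m/s.
Braking distance = v²/(2a) = 10.5556² / (2 × 4.100) = 111.421 / 8.200 = 13.588 m.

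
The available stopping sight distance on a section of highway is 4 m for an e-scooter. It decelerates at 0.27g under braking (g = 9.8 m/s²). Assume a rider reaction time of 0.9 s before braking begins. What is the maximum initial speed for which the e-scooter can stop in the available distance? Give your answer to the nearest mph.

a = 0.27 × 9.8 = 2.646 m/s².
Stopping distance: v·t_r + v²/(2a) = 4 with t_r = 0.9 s and a = 2.646 m/s².
So v² + 4.763 v − 21.17 = 0.
Positive root: v = −a·t_r + √((a·t_r)² + 2a·d) = −2.381 + √(5.669 + 21.17) = 2.7996 m/s.
2.7996 m/s ÷ 0.44704 = 6.263 mph.

Maximum speed ≈ 6 mph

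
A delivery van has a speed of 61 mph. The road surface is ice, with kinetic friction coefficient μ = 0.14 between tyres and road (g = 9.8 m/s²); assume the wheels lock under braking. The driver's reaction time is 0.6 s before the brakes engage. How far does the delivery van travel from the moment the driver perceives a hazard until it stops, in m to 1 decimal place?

61 mph × 0.44704 = 27.2694 m/s.
a = μg = 0.14 × 9.8 = 1.372 m/s².
Reaction distance = v·t_r = 27.2694 × 0.6 = 16.362 m.
Braking distance = v²/(2a) = 27.2694² / (2 × 1.372) = 743.620 / 2.744 = 270.999 m.
Total = 16.362 + 270.999 = 287.361 m.

Total stopping distance ≈ 287.4 m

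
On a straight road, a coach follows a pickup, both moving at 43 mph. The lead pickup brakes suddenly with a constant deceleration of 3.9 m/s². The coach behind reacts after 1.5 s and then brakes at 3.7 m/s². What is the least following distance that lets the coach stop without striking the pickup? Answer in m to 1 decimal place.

43 mph × 0.44704 = 19.2227 m/s.
Leader travels v²/(2a_L) = 369.512 / 7.800 = 47.373 m before stopping.
Follower covers v·t_r = 19.2227 × 1.5 = 28.834 m while reacting, then v²/(2a_F) = 369.512 / 7.400 = 49.934 m while braking, for a total of 28.834 + 49.934 = 78.768 m.
Since a_F ≤ a_L and the follower starts braking later, the follower is never slower than the leader, so the closest approach is when both have stopped.
Minimum gap = 78.768 − 47.373 = 31.395 m.

Minimum gap ≈ 31.4 m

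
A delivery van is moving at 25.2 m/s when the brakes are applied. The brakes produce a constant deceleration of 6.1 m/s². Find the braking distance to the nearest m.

Braking distance = v²/(2a) = 25.2000² / (2 × 6.100) = 635.040 / 12.200 = 52.052 m.

Braking distance ≈ 52 m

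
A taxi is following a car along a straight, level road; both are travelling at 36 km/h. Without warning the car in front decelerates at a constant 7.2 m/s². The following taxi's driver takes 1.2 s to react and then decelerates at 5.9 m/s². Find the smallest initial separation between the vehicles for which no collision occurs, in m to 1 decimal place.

36 km/h ÷ 3.6 = 10.0000 m/s.
Leader travels v²/(2a_L) = 100.000 / 14.400 = 6.944 m before stopping.
Follower covers v·t_r = 10.0000 × 1.2 = 12.000 m while reacting, then v²/(2a_F) = 100.000 / 11.800 = 8.475 m while braking, for a total of 12.000 + 8.475 = 20.475 m.
Since a_F ≤ a_L and the follower starts braking later, the follower is never slower than the leader, so the closest approach is when both have stopped.
Minimum gap = 20.475 − 6.944 = 13.531 m.

Minimum gap ≈ 13.5 m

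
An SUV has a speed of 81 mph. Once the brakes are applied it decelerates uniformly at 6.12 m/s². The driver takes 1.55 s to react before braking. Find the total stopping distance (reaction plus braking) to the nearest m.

81 mph × 0.44704 = 36.2102 m/s.
Reaction distance = v·t_r = 36.2102 × 1.55 = 56.126 m.
Braking distance = v²/(2a) = 36.2102² / (2 × 6.120) = 1311.179 / 12.240 = 107.122 m.
Total = 56.126 + 107.122 = 163.248 m.

Total stopping distance ≈ 163 m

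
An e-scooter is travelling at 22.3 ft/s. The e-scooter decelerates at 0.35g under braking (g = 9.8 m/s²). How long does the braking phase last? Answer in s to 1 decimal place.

22.3 ft/s × 0.3048 = 6.7970 m/s.
a = 0.35 × 9.8 = 3.430 m/s².
Braking time = v/a = 6.7970 / 3.430 = 1.982 s.

Braking time ≈ 2.0 s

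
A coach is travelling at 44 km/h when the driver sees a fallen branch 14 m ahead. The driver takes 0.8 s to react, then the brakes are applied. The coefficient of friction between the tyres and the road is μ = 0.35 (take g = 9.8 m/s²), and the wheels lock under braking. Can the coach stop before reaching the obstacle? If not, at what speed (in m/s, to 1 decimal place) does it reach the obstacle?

44 km/h ÷ 3.6 = 12.2222 m/s.
a = μg = 0.35 × 9.8 = 3.430 m/s².
Reaction distance = 12.2222 × 0.8 = 9.778 m.
Braking distance needed to stop: v²/(2a) = 149.382 / 6.860 = 21.776 m, so total needed = 9.778 + 21.776 = 31.554 m > 14 m — it cannot stop.
Distance remaining when braking begins: 14 − 9.778 = 4.222 m.
v² = v₀² − 2a·d = 149.382 − 2 × 3.430 × 4.222 = 120.419 m²/s².
v = √120.419 = 10.974 m/s.

No — it strikes the obstacle at 11.0 m/s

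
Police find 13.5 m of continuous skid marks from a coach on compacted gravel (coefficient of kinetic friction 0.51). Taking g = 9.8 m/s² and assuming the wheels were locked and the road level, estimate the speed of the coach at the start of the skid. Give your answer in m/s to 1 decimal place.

Initial speed ≈ 11.6 m/s

Deceleration a = μg = 0.51 × 9.8 = 4.998 m/s².
v = √(2a·d) = √(2 × 4.998 × 13.5) = √134.946 = 11.6166 m/s.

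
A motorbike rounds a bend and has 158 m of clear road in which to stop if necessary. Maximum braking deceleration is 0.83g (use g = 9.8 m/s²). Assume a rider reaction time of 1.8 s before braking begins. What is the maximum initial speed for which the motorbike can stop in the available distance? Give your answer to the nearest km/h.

a = 0.83 × 9.8 = 8.134 m/s².
Stopping distance: v·t_r + v²/(2a) = 158 with t_r = 1.8 s and a = 8.134 m/s².
So v² + 29.282 v − 2570.34 = 0.
Positive root: v = −a·t_r + √((a·t_r)² + 2a·d) = −14.641 + √(214.359 + 2570.34) = 38.1292 m/s.
38.1292 m/s × 3.6 = 137.265 km/h.

Maximum speed ≈ 137 km/h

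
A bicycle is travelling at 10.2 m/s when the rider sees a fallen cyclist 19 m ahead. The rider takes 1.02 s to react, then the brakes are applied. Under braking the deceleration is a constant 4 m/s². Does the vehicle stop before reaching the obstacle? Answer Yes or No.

Reaction distance = 10.2000 × 1.02 = 10.404 m.
Braking distance = v²/(2a) = 104.040 / 8.000 = 13.005 m.
Total stopping distance = 10.404 + 13.005 = 23.409 m, vs 19 m available — it cannot stop in time and overshoots by 23.409 − 19 = 4.409 m.

No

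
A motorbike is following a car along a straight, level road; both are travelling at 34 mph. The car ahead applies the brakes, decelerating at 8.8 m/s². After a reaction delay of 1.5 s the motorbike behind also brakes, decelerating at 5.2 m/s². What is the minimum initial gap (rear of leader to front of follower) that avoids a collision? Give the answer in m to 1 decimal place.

34 mph × 0.44704 = 15.1994 m/s.
Leader travels v²/(2a_L) = 231.022 / 17.600 = 13.126 m before stopping.
Follower covers v·t_r = 15.1994 × 1.5 = 22.799 m while reacting, then v²/(2a_F) = 231.022 / 10.400 = 22.214 m while braking, for a total of 22.799 + 22.214 = 45.013 m.
Since a_F ≤ a_L and the follower starts braking later, the follower is never slower than the leader, so the closest approach is when both have stopped.
Minimum gap = 45.013 − 13.126 = 31.887 m.

Minimum gap ≈ 31.9 m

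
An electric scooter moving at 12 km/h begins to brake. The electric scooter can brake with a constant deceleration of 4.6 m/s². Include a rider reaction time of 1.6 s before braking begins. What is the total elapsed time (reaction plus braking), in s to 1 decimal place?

Total time ≈ 2.3 s

12 km/h ÷ 3.6 = 3.3333 m/s.
Braking time = v/a = 3.3333 / 4.600 = 0.725 s.
Total = 1.6 + 0.725 = 2.325 s.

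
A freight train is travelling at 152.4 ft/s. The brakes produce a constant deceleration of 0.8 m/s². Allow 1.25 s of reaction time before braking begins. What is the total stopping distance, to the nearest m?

152.4 ft/s × 0.3048 = 46.4515 m/s.
Reaction distance = v·t_r = 46.4515 × 1.25 = 58.064 m.
Braking distance = v²/(2a) = 46.4515² / (2 × 0.800) = 2157.742 / 1.600 = 1348.589 m.
Total = 58.064 + 1348.589 = 1406.653 m.

Total stopping distance ≈ 1407 m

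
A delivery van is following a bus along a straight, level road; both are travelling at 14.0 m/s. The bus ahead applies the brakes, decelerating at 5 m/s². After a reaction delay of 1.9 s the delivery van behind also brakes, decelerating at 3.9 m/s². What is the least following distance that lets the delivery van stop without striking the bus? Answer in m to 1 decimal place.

Minimum gap ≈ 32.1 m

Leader travels v²/(2a_L) = 196.000 / 10.000 = 19.600 m before stopping.
Follower covers v·t_r = 14.0000 × 1.9 = 26.600 m while reacting, then v²/(2a_F) = 196.000 / 7.800 = 25.128 m while braking, for a total of 26.600 + 25.128 = 51.728 m.
Since a_F ≤ a_L and the follower starts braking later, the follower is never slower than the leader, so the closest approach is when both have stopped.
Minimum gap = 51.728 − 19.600 = 32.128 m.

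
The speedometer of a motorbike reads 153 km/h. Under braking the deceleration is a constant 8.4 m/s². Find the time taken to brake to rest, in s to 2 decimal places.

153 km/h ÷ 3.6 = 42.5000 m/s.
Braking time = v/a = 42.5000 / 8.400 = 5.060 s.

Braking time ≈ 5.06 s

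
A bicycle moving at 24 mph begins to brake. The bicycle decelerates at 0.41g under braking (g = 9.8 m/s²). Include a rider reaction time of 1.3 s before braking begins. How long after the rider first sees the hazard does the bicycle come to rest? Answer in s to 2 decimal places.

Total time ≈ 3.97 s

24 mph × 0.44704 = 10.7290 m/s.
a = 0.41 × 9.8 = 4.018 m/s².
Braking time = v/a = 10.7290 / 4.018 = 2.670 s.
Total = 1.3 + 2.670 = 3.970 s.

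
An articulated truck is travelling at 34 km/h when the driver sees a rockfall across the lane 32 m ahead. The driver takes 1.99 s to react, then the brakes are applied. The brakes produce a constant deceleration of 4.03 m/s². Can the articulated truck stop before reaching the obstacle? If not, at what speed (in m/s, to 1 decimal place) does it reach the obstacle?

34 km/h ÷ 3.6 = 9.4444 m/s.
Reaction distance = 9.4444 × 1.99 = 18.794 m.
Braking distance = v²/(2a) = 89.197 / 8.060 = 11.067 m.
Total stopping distance = 18.794 + 11.067 = 29.861 m, vs 32 m available — it stops with 32 − 29.861 = 2.139 m to spare.

Yes — it stops about 2.1 m short of the obstacle, so it never reaches it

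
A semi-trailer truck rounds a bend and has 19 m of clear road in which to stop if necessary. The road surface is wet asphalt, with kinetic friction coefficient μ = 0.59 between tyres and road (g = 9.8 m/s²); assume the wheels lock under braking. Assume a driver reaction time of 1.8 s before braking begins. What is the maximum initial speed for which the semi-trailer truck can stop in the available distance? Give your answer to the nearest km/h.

a = μg = 0.59 × 9.8 = 5.782 m/s².
Stopping distance: v·t_r + v²/(2a) = 19 with t_r = 1.8 s and a = 5.782 m/s².
So v² + 20.815 v − 219.72 = 0.
Positive root: v = −a·t_r + √((a·t_r)² + 2a·d) = −10.408 + √(108.326 + 219.72) = 7.7040 m/s.
7.7040 m/s × 3.6 = 27.734 km/h.

Maximum speed ≈ 28 km/h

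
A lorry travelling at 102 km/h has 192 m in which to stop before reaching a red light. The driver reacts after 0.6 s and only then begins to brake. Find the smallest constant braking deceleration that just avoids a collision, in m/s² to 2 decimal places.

102 km/h ÷ 3.6 = 28.3333 m/s.
Distance covered during reaction = 28.3333 × 0.6 = 17.000 m.
Distance available for braking: 192 − 17.000 = 175.000 m.
v² = 2a·d ⇒ a = v²/(2d) = 28.3333² / (2 × 175.000) = 802.776 / 350.000 = 2.2936 m/s².

Required deceleration ≈ 2.29 m/s²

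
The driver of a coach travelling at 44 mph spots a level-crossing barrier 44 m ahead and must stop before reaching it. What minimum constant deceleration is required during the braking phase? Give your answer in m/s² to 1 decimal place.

Required deceleration ≈ 4.4 m/s²

44 mph × 0.44704 = 19.6698 m/s.
v² = 2a·d ⇒ a = v²/(2d) = 19.6698² / (2 × 44.000) = 386.901 / 88.000 = 4.3966 m/s².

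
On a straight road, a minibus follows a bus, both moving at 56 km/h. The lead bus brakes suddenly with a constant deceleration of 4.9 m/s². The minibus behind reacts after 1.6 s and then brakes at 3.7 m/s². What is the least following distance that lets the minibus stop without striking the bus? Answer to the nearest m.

56 km/h ÷ 3.6 = 15.5556 m/s.
Leader travels v²/(2a_L) = 241.977 / 9.800 = 24.692 m before stopping.
Follower covers v·t_r = 15.5556 × 1.6 = 24.889 m while reacting, then v²/(2a_F) = 241.977 / 7.400 = 32.700 m while braking, for a total of 24.889 + 32.700 = 57.589 m.
Since a_F ≤ a_L and the follower starts braking later, the follower is never slower than the leader, so the closest approach is when both have stopped.
Minimum gap = 57.589 − 24.692 = 32.897 m.

Minimum gap ≈ 33 m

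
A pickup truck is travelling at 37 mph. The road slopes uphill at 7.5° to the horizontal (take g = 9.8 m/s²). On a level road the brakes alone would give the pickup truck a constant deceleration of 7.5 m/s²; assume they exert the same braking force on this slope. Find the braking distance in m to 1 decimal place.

37 mph × 0.44704 = 16.5405 m/s.
Gravity along the uphill slope adds to the braking deceleration: a_eff = 7.500 + 9.8·sin 7.5° = 7.500 + 1.279 = 8.779 m/s².
Braking distance = v²/(2a) = 16.5405² / (2 × 8.779) = 273.588 / 17.558 = 15.582 m.

Braking distance ≈ 15.6 m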